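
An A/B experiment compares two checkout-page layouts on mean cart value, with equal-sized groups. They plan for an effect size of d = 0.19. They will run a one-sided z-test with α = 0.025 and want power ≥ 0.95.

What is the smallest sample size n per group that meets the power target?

n = 720 per group

For power 0.95 need Φ(δ − z_{0.025}) = 0.95, so δ = z_{0.025} + z_{0.05} = 1.960 + 1.645 = 3.605.
δ = d·√(n/2) ⇒ n = 2(δ/d)² = 2 × (3.605 / 0.19)² = 719.93.
Round up to the next whole unit.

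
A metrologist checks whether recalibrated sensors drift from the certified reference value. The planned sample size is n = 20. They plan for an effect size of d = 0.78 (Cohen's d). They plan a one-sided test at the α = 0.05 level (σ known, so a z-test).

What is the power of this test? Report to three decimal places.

Noncentrality parameter: δ = d·√n = 0.78 × √20 = 3.4883
Critical value for a one-sided test at α = 0.05: z_α = 1.645.
Power = P(Z > 1.645 − δ) = Φ(1.843) = 0.9674.

Power ≈ 0.967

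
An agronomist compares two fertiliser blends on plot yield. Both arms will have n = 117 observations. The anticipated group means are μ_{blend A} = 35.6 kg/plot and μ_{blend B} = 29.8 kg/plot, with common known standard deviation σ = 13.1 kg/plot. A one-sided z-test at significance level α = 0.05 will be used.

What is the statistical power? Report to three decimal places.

Power ≈ 0.959

Standardized effect: d = |μ_{blend A} − μ_{blend B}| / σ = |35.6 − 29.8| / 13.1 = 0.4427
Noncentrality parameter: δ = d·√(n/2) = 0.4427 × √(117/2) = 3.3864
One-sided α = 0.05 → critical value z_{0.05} = 1.645.
Power = P(Z > 1.645 − δ) = Φ(1.742) = 0.9592.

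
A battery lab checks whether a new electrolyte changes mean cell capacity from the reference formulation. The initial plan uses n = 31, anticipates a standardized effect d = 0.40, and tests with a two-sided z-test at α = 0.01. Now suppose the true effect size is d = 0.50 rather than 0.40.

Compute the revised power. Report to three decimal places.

With d = 0.50: δ = d·√n = 0.50 × √31 = 2.7839. Critical value z_{0.005} = 2.576.
Revised power = Φ(δ − 2.576) + Φ(−δ − 2.576) = Φ(0.208) + Φ(-5.360) = 0.5824 + 0.0000 = 0.5824.

Power ≈ 0.582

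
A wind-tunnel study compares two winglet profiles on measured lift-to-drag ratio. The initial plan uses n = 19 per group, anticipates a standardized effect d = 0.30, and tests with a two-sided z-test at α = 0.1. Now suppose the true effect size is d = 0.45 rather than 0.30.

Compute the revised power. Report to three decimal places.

Power ≈ 0.399

With d = 0.45: δ = d·√(n/2) = 0.45 × √(19/2) = 1.3870. Critical value z_{0.05} = 1.645.
Revised power = Φ(δ − 1.645) + Φ(−δ − 1.645) = Φ(-0.258) + Φ(-3.032) = 0.3983 + 0.0012 = 0.3995.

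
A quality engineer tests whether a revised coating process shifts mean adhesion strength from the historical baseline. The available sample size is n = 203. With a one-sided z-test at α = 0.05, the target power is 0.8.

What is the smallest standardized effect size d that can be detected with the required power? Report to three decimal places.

Need Φ(δ − 1.645) = 0.8, so δ = 1.645 + 0.842 = 2.486.
δ = d·√n ⇒ d = δ/√n = 2.486/√203 = 0.1745.

d ≈ 0.175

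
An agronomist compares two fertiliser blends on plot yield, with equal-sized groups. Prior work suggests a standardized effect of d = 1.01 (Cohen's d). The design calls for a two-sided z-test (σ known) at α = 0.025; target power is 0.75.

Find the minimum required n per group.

n = 17 per group

Set Φ(δ − 2.241) = 0.75; then δ − 2.241 = Φ⁻¹(0.75) = 0.674, giving δ = 2.916.
(Ignoring the negligible lower-tail rejection probability gives the usual closed-form inversion.)
δ = d·√(n/2) ⇒ n = 2(δ/d)² = 2 × (2.916 / 1.01)² = 16.67.
Round up to the next whole unit.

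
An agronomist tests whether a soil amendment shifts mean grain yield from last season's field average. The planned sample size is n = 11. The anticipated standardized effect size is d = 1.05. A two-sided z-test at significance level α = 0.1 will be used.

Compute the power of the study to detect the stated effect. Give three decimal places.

Noncentrality parameter: δ = d·√n = 1.05 × √11 = 3.4825
Two-sided α = 0.1 → critical value z_{0.05} = 1.645.
Power = Φ(δ − 1.645) + Φ(−δ − 1.645) = Φ(1.838) + Φ(-5.127) = 0.9669 + 0.0000 = 0.9669.

Power ≈ 0.967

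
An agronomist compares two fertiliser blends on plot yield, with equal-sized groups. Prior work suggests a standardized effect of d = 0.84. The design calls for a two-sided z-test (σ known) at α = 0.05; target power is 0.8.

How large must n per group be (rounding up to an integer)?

Set Φ(δ − 1.960) = 0.8; then δ − 1.960 = Φ⁻¹(0.8) = 0.842, giving δ = 2.802.
(For δ > 0 the lower-tail rejection region contributes negligibly to power, so the one-term inversion is standard.)
δ = d·√(n/2) ⇒ n = 2(δ/d)² = 2 × (2.802 / 0.84)² = 22.25.
Rounding up, n = 23 per group.

n = 23 per group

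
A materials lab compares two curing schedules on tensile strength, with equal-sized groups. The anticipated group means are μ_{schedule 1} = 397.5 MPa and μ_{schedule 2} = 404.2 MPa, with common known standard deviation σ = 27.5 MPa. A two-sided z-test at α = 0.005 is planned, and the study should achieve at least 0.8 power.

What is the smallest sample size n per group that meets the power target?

Standardized effect: d = |μ_{schedule 1} − μ_{schedule 2}| / σ = |397.5 − 404.2| / 27.5 = 0.2436
Set Φ(δ − 2.807) = 0.8; then δ − 2.807 = Φ⁻¹(0.8) = 0.842, giving δ = 3.649.
(For δ > 0 the lower-tail rejection region contributes negligibly to power, so the one-term inversion is standard.)
δ = d·√(n/2) ⇒ n = 2(δ/d)² = 2 × (3.649 / 0.2436)² = 448.55.
Rounding up, n = 449 per group.

n = 449 per group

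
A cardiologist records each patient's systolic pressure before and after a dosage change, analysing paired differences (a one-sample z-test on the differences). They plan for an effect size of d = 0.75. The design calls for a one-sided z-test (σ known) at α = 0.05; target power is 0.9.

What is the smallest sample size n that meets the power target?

Set Φ(δ − 1.645) = 0.9; then δ − 1.645 = Φ⁻¹(0.9) = 1.282, giving δ = 2.926.
δ = d·√n ⇒ n = (δ/d)² = (2.926 / 0.75)² = 15.22.
Round up to the next whole unit.

n = 16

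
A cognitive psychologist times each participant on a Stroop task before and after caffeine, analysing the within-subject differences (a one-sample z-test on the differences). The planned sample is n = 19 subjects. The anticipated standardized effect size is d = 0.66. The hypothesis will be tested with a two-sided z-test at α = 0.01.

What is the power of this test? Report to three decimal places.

Power ≈ 0.618

Noncentrality parameter: δ = d·√n = 0.66 × √19 = 2.8769
Two-sided α = 0.01 → critical value z_{0.005} = 2.576.
Power = Φ(δ − 2.576) + Φ(−δ − 2.576) = Φ(0.301) + Φ(-5.453) = 0.6183 + 0.0000 = 0.6183.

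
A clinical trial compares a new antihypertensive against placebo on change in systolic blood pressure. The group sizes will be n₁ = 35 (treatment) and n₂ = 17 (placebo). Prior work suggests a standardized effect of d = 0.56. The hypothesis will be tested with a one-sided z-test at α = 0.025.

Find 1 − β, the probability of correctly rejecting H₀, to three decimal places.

Power ≈ 0.474

Noncentrality parameter: δ = d / √(1/n₁ + 1/n₂) = 0.56 / √(1/35 + 1/17) = 1.8943
Critical value for a one-sided test at α = 0.025: z_α = 1.960.
Power = P(Z > 1.960 − δ) = Φ(-0.066) = 0.4738.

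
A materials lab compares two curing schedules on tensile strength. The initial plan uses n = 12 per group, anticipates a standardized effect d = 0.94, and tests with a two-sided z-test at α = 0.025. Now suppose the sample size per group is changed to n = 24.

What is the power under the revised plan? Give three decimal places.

Power ≈ 0.845

With n = 24 per group: δ = d·√(n/2) = 0.94 × √(24/2) = 3.2563. Critical value z_{0.0125} = 2.241.
Revised power = Φ(δ − 2.241) + Φ(−δ − 2.241) = Φ(1.015) + Φ(-5.498) = 0.8449 + 0.0000 = 0.8449.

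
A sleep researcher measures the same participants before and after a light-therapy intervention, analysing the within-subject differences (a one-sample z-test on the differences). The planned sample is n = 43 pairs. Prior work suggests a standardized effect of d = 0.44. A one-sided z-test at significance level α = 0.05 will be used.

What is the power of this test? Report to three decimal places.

Power ≈ 0.893

Noncentrality parameter: δ = d·√n = 0.44 × √43 = 2.8853
Critical value for a one-sided test at α = 0.05: z_α = 1.645.
Power = P(Z > 1.645 − δ) = Φ(1.240) = 0.8926.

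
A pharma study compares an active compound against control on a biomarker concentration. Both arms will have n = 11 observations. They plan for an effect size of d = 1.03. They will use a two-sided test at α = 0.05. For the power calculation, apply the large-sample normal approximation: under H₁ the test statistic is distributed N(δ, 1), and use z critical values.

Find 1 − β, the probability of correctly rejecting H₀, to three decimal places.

Power ≈ 0.676

Noncentrality parameter: δ = d·√(n/2) = 1.03 × √(11/2) = 2.4156
Critical value for a two-sided test at α = 0.05: z_{α/2} = 1.960.
Power = Φ(δ − 1.960) + Φ(−δ − 1.960) = Φ(0.456) + Φ(-4.376) = 0.6757 + 0.0000 = 0.6757.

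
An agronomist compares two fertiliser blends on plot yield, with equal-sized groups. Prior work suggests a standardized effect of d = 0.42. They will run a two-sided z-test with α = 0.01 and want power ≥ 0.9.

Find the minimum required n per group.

n = 169 per group

Set Φ(δ − 2.576) = 0.9; then δ − 2.576 = Φ⁻¹(0.9) = 1.282, giving δ = 3.857.
(Ignoring the negligible lower-tail rejection probability gives the usual closed-form inversion.)
δ = d·√(n/2) ⇒ n = 2(δ/d)² = 2 × (3.857 / 0.42)² = 168.70.
Round up to the next whole unit.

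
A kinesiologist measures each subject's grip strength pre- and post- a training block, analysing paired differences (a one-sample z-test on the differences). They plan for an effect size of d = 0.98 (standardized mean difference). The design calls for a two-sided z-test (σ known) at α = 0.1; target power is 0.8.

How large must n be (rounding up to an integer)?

Set Φ(δ − 1.645) = 0.8; then δ − 1.645 = Φ⁻¹(0.8) = 0.842, giving δ = 2.486.
(The Φ(−δ − z_{α/2}) term is vanishingly small for δ > 0 and is dropped in the standard sample-size formula.)
δ = d·√n ⇒ n = (δ/d)² = (2.486 / 0.98)² = 6.44.
Rounding up, n = 7.

n = 7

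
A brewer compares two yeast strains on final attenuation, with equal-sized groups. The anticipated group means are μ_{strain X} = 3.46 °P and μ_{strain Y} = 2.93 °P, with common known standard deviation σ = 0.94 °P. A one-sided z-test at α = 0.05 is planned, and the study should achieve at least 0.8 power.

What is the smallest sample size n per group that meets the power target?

Standardized effect: d = |μ_{strain X} − μ_{strain Y}| / σ = |3.46 − 2.93| / 0.94 = 0.5638
Set Φ(δ − 1.645) = 0.8; then δ − 1.645 = Φ⁻¹(0.8) = 0.842, giving δ = 2.486.
δ = d·√(n/2) ⇒ n = 2(δ/d)² = 2 × (2.486 / 0.5638)² = 38.90.
Rounding up, n = 39 per group.

n = 39 per group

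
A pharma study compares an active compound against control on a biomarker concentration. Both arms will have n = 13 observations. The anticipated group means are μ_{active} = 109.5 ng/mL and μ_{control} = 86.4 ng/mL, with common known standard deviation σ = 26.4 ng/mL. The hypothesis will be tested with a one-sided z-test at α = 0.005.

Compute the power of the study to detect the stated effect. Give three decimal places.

Standardized effect: d = |μ_{active} − μ_{control}| / σ = |109.5 − 86.4| / 26.4 = 0.8750
Noncentrality parameter: δ = d·√(n/2) = 0.8750 × √(13/2) = 2.2308
Critical value for a one-sided test at α = 0.005: z_α = 2.576.
Power = Φ(δ − 2.576) = Φ(-0.345) = 0.3650.

Power ≈ 0.365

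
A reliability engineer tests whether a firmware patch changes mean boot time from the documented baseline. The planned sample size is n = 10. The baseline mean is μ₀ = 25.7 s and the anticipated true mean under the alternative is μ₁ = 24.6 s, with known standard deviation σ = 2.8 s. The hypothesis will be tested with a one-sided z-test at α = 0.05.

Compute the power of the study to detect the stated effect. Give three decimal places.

Standardized effect: d = |μ₁ − μ₀| / σ = |24.6 − 25.7| / 2.8 = 0.3929
Noncentrality parameter: δ = d·√n = 0.3929 × √10 = 1.2423
Critical value for a one-sided test at α = 0.05: z_α = 1.645.
Power = Φ(δ − 1.645) = Φ(-0.403) = 0.3436.

Power ≈ 0.344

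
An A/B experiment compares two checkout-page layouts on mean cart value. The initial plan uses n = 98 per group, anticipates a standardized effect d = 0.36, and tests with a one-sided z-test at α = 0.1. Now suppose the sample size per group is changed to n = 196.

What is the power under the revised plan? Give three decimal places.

Power ≈ 0.989

With n = 196 per group: δ = d·√(n/2) = 0.36 × √(196/2) = 3.5638. Critical value z_{0.1} = 1.282.
Revised power = P(Z > 1.282 − δ) = Φ(2.282) = 0.9888.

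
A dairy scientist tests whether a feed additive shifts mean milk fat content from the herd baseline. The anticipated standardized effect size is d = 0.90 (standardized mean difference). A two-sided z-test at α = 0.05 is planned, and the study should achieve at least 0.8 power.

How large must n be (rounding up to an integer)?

Set Φ(δ − 1.960) = 0.8; then δ − 1.960 = Φ⁻¹(0.8) = 0.842, giving δ = 2.802.
(For δ > 0 the lower-tail rejection region contributes negligibly to power, so the one-term inversion is standard.)
δ = d·√n ⇒ n = (δ/d)² = (2.802 / 0.90)² = 9.69.
Round up to the next whole unit.

n = 10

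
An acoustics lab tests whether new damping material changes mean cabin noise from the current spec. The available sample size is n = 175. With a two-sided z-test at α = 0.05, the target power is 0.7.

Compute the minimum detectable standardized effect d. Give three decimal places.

Need Φ(δ − 1.960) = 0.7, so δ = 1.960 + 0.524 = 2.484.
(Lower-tail contribution to power is negligible for δ > 0.)
δ = d·√n ⇒ d = δ/√n = 2.484/√175 = 0.1878.

d ≈ 0.188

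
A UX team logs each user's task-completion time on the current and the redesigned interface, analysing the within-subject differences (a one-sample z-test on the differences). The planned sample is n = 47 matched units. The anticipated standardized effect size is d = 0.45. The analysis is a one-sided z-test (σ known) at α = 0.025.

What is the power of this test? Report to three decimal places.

Power ≈ 0.870

Noncentrality parameter: δ = d·√n = 0.45 × √47 = 3.0850
One-sided α = 0.025 → critical value z_{0.025} = 1.960.
Power = P(Z > 1.960 − δ) = Φ(1.125) = 0.8697.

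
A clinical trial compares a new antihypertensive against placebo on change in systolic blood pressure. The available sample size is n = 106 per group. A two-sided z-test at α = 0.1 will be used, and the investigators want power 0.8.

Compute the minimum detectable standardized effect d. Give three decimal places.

d ≈ 0.342

Required noncentrality: δ = z_{0.05} + z_{0.20} = 1.645 + 0.842 = 2.486.
(Lower-tail contribution to power is negligible for δ > 0.)
δ = d·√(n/2) ⇒ d = δ/√(n/2) = 2.486/√(106/2) = 0.3415.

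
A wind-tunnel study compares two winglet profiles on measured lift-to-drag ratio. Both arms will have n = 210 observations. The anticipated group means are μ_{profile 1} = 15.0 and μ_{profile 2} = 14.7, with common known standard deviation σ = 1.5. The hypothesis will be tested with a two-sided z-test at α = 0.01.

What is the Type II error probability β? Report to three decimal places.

Standardized effect: d = |μ_{profile 1} − μ_{profile 2}| / σ = |15.0 − 14.7| / 1.5 = 0.2000
Noncentrality parameter: δ = d·√(n/2) = 0.2000 × √(210/2) = 2.0494
Two-sided α = 0.01 → critical value z_{0.005} = 2.576.
Power = Φ(δ − 2.576) + Φ(−δ − 2.576) = Φ(-0.526) + Φ(-4.625) = 0.2993 + 0.0000 = 0.2993.
Type II error: β = 1 − power = 1 − 0.2993 = 0.7007.

β ≈ 0.701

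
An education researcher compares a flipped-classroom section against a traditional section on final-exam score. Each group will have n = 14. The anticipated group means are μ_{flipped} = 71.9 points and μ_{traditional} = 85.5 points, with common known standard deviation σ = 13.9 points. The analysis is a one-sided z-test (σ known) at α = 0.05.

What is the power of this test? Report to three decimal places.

Standardized effect: d = |μ_{flipped} − μ_{traditional}| / σ = |71.9 − 85.5| / 13.9 = 0.9784
Noncentrality parameter: δ = d·√(n/2) = 0.9784 × √(14/2) = 2.5886
One-sided α = 0.05 → critical value z_{0.05} = 1.645.
Power = P(Z > 1.645 − δ) = Φ(0.944) = 0.8274.

Power ≈ 0.827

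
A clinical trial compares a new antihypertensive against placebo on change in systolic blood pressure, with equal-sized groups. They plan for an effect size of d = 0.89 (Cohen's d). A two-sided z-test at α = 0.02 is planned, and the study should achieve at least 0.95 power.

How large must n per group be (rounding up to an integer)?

For power 0.95 need Φ(δ − z_{0.01}) = 0.95, so δ = z_{0.01} + z_{0.05} = 2.326 + 1.645 = 3.971.
(Ignoring the negligible lower-tail rejection probability gives the usual closed-form inversion.)
δ = d·√(n/2) ⇒ n = 2(δ/d)² = 2 × (3.971 / 0.89)² = 39.82.
Round up to the next whole unit.

n = 40 per group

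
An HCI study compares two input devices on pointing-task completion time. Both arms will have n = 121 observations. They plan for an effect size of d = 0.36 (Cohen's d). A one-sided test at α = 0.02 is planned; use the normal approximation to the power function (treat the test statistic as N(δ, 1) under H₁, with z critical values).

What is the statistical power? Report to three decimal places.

Power ≈ 0.772

Noncentrality parameter: δ = d·√(n/2) = 0.36 × √(121/2) = 2.8001
One-sided α = 0.02 → critical value z_{0.02} = 2.054.
Power = P(Z > 2.054 − δ) = Φ(0.746) = 0.7723.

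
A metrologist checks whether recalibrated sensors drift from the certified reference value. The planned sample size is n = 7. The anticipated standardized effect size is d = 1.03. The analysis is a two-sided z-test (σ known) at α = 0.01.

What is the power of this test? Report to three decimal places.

Noncentrality parameter: δ = d·√n = 1.03 × √7 = 2.7251
Two-sided α = 0.01 → critical value z_{0.005} = 2.576.
Power = Φ(δ − 2.576) + Φ(−δ − 2.576) = Φ(0.149) + Φ(-5.301) = 0.5593 + 0.0000 = 0.5593.

Power ≈ 0.559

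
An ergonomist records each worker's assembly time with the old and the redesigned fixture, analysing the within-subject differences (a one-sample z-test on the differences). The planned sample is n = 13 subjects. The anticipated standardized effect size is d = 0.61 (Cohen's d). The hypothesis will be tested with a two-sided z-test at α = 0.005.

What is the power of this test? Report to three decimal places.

Noncentrality parameter: δ = d·√n = 0.61 × √13 = 2.1994
Two-sided α = 0.005 → critical value z_{0.0025} = 2.807.
Power = Φ(δ − 2.807) + Φ(−δ − 2.807) = Φ(-0.608) + Φ(-5.006) = 0.2717 + 0.0000 = 0.2717.

Power ≈ 0.272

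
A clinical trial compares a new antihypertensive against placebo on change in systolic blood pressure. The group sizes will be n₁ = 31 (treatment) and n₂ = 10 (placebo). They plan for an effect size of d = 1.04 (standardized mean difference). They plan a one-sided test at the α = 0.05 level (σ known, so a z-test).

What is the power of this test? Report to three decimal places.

Power ≈ 0.888

Noncentrality parameter: δ = d / √(1/n₁ + 1/n₂) = 1.04 / √(1/31 + 1/10) = 2.8597
One-sided α = 0.05 → critical value z_{0.05} = 1.645.
Power = Φ(δ − 1.645) = Φ(1.215) = 0.8878.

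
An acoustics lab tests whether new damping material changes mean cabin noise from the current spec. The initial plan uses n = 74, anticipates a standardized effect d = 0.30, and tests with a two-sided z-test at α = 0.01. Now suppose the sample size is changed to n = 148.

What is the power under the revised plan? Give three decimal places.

With n = 148: δ = d·√n = 0.30 × √148 = 3.6497. Critical value z_{0.005} = 2.576.
Revised power = Φ(δ − 2.576) + Φ(−δ − 2.576) = Φ(1.074) + Φ(-6.225) = 0.8586 + 0.0000 = 0.8586.

Power ≈ 0.859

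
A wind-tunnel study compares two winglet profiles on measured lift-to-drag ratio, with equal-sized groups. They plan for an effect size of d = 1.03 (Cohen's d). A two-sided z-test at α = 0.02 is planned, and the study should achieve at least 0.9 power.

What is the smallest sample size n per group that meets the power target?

n = 25 per group

Set Φ(δ − 2.326) = 0.9; then δ − 2.326 = Φ⁻¹(0.9) = 1.282, giving δ = 3.608.
(Ignoring the negligible lower-tail rejection probability gives the usual closed-form inversion.)
δ = d·√(n/2) ⇒ n = 2(δ/d)² = 2 × (3.608 / 1.03)² = 24.54.
Rounding up, n = 25 per group.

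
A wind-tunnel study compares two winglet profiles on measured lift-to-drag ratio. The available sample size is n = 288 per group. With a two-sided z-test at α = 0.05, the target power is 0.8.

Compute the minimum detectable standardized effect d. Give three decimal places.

Required noncentrality: δ = z_{0.025} + z_{0.20} = 1.960 + 0.842 = 2.802.
(The second rejection-region term Φ(−δ − z_{α/2}) is negligible and dropped.)
δ = d·√(n/2) ⇒ d = δ/√(n/2) = 2.802/√(288/2) = 0.2335.

d ≈ 0.233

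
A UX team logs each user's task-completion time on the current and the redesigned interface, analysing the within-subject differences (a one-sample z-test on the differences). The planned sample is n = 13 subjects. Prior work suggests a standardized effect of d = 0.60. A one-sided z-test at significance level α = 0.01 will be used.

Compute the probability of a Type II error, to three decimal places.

β ≈ 0.565

Noncentrality parameter: δ = d·√n = 0.60 × √13 = 2.1633
Critical value for a one-sided test at α = 0.01: z_α = 2.326.
Power = Φ(δ − 2.326) = Φ(-0.163) = 0.4353.
Type II error: β = 1 − power = 1 − 0.4353 = 0.5647.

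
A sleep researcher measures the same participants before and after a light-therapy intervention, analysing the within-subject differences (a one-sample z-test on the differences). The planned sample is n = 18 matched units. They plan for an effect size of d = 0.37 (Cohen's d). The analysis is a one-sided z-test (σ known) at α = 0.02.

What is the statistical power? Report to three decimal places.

Power ≈ 0.314

Noncentrality parameter: δ = d·√n = 0.37 × √18 = 1.5698
One-sided α = 0.02 → critical value z_{0.02} = 2.054.
Power = Φ(δ − 2.054) = Φ(-0.484) = 0.3142.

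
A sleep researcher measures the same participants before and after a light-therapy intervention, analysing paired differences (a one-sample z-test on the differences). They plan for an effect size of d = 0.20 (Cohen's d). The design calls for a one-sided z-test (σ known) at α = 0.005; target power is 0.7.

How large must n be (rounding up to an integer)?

n = 241

For power 0.7 need Φ(δ − z_{0.005}) = 0.7, so δ = z_{0.005} + z_{0.30} = 2.576 + 0.524 = 3.100.
δ = d·√n ⇒ n = (δ/d)² = (3.100 / 0.20)² = 240.29.
Round up to the next whole unit.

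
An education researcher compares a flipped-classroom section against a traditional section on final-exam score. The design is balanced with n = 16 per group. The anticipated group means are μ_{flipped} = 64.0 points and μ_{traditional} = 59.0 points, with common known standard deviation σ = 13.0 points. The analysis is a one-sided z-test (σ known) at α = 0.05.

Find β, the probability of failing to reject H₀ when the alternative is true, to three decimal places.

Standardized effect: d = |μ_{flipped} − μ_{traditional}| / σ = |64.0 − 59.0| / 13.0 = 0.3846
Noncentrality parameter: λ = d·√(n/2) = 0.3846 × √(16/2) = 1.0879
One-sided α = 0.05 → critical value z_{0.05} = 1.645.
Power = P(Z > 1.645 − λ) = Φ(-0.557) = 0.2888.
Type II error: β = 1 − power = 1 − 0.2888 = 0.7112.

β ≈ 0.711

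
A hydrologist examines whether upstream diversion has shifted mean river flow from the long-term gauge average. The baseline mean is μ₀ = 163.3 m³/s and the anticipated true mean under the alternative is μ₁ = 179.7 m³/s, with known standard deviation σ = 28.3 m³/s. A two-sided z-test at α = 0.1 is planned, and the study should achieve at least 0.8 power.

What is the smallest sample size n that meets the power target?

Standardized effect: d = |μ₁ − μ₀| / σ = |179.7 − 163.3| / 28.3 = 0.5795
Set Φ(δ − 1.645) = 0.8; then δ − 1.645 = Φ⁻¹(0.8) = 0.842, giving δ = 2.486.
(For δ > 0 the lower-tail rejection region contributes negligibly to power, so the one-term inversion is standard.)
δ = d·√n ⇒ n = (δ/d)² = (2.486 / 0.5795)² = 18.41.
Rounding up, n = 19.

n = 19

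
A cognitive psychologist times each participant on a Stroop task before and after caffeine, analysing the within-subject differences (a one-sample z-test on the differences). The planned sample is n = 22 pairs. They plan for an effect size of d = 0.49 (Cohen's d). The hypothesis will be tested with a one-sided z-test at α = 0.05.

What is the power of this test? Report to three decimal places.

Noncentrality parameter: δ = d·√n = 0.49 × √22 = 2.2983
Critical value for a one-sided test at α = 0.05: z_α = 1.645.
Power = Φ(δ − 1.645) = Φ(0.653) = 0.7433.

Power ≈ 0.743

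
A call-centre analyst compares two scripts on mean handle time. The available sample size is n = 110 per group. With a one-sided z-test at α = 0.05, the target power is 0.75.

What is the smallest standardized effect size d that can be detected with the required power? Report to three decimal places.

Required noncentrality: δ = z_{0.05} + z_{0.25} = 1.645 + 0.674 = 2.319.
δ = d·√(n/2) ⇒ d = δ/√(n/2) = 2.319/√(110/2) = 0.3127.

d ≈ 0.313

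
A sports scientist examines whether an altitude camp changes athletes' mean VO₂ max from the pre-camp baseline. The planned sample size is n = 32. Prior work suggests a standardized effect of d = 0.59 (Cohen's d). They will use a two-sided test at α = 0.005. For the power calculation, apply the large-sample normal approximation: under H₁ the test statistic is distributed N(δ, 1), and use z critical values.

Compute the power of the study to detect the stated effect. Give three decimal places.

Noncentrality parameter: δ = d·√n = 0.59 × √32 = 3.3375
Critical value for a two-sided test at α = 0.005: z_{α/2} = 2.807.
Power = Φ(δ − 2.807) + Φ(−δ − 2.807) = Φ(0.531) + Φ(-6.145) = 0.7021 + 0.0000 = 0.7021.

Power ≈ 0.702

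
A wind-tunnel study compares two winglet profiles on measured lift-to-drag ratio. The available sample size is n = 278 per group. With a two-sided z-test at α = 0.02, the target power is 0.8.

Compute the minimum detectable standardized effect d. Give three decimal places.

d ≈ 0.269

Required noncentrality: δ = z_{0.01} + z_{0.20} = 2.326 + 0.842 = 3.168.
(The second rejection-region term Φ(−δ − z_{α/2}) is negligible and dropped.)
δ = d·√(n/2) ⇒ d = δ/√(n/2) = 3.168/√(278/2) = 0.2687.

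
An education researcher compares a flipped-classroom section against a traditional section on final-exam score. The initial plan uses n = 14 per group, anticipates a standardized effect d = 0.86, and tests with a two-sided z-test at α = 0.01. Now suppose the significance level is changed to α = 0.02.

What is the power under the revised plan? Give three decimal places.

Power ≈ 0.480

δ = d·√(n/2) = 0.86 × √(14/2) = 2.2753 (unchanged). New critical value: z_{0.01} = 2.326.
Revised power = Φ(δ − 2.326) + Φ(−δ − 2.326) = Φ(-0.051) + Φ(-4.602) = 0.4797 + 0.0000 = 0.4797.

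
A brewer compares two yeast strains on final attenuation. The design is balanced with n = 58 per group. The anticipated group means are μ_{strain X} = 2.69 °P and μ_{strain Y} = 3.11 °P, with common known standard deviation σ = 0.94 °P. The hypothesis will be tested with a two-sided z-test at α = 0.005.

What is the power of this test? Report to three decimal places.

Power ≈ 0.344

Standardized effect: d = |μ_{strain X} − μ_{strain Y}| / σ = |2.69 − 3.11| / 0.94 = 0.4468
Noncentrality parameter: δ = d·√(n/2) = 0.4468 × √(58/2) = 2.4061
Critical value for a two-sided test at α = 0.005: z_{α/2} = 2.807.
Power = Φ(δ − 2.807) + Φ(−δ − 2.807) = Φ(-0.401) + Φ(-5.213) = 0.3442 + 0.0000 = 0.3442.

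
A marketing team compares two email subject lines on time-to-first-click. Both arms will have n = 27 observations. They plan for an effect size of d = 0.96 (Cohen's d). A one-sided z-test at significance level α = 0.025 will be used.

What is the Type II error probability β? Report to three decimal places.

β ≈ 0.059

Noncentrality parameter: δ = d·√(n/2) = 0.96 × √(27/2) = 3.5273
Critical value for a one-sided test at α = 0.025: z_α = 1.960.
Power = P(Z > 1.960 − δ) = Φ(1.567) = 0.9415.
Type II error: β = 1 − power = 1 − 0.9415 = 0.0585.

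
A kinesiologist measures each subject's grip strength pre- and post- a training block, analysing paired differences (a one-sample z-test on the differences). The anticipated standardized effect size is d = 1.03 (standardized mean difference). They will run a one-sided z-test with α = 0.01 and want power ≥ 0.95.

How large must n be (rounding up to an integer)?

n = 15

For power 0.95 need Φ(δ − z_{0.01}) = 0.95, so δ = z_{0.01} + z_{0.05} = 2.326 + 1.645 = 3.971.
δ = d·√n ⇒ n = (δ/d)² = (3.971 / 1.03)² = 14.87.
Round up to the next whole unit.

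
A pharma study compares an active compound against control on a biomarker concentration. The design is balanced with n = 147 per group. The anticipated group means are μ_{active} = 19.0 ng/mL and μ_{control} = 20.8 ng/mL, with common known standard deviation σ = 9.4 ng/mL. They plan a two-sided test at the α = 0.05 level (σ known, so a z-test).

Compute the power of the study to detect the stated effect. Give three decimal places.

Power ≈ 0.375

Standardized effect: d = |μ_{active} − μ_{control}| / σ = |19.0 − 20.8| / 9.4 = 0.1915
Noncentrality parameter: δ = d·√(n/2) = 0.1915 × √(147/2) = 1.6417
Two-sided α = 0.05 → critical value z_{0.025} = 1.960.
Power = Φ(δ − 1.960) + Φ(−δ − 1.960) = Φ(-0.318) + Φ(-3.602) = 0.3751 + 0.0002 = 0.3753.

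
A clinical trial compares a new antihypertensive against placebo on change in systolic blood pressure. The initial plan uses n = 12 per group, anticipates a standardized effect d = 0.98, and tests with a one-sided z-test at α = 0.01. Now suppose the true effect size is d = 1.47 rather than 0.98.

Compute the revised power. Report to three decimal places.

With d = 1.47: δ = d·√(n/2) = 1.47 × √(12/2) = 3.6007. Critical value z_{0.01} = 2.326.
Revised power = P(Z > 2.326 − δ) = Φ(1.274) = 0.8987.

Power ≈ 0.899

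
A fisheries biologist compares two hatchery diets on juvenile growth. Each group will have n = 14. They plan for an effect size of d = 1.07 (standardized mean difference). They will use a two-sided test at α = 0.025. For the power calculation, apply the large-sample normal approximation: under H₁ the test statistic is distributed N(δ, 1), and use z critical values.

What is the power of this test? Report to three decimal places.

Noncentrality parameter: λ = d·√(n/2) = 1.07 × √(14/2) = 2.8310
Critical value for a two-sided test at α = 0.025: z_{α/2} = 2.241.
Power = Φ(λ − 2.241) + Φ(−λ − 2.241) = Φ(0.590) + Φ(-5.072) = 0.7223 + 0.0000 = 0.7223.

Power ≈ 0.722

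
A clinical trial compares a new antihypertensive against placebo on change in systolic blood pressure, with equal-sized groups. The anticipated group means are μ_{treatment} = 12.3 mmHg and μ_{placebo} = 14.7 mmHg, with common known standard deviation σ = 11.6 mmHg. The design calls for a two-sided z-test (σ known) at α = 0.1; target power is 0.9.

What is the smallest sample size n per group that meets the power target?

Standardized effect: d = |μ_{treatment} − μ_{placebo}| / σ = |12.3 − 14.7| / 11.6 = 0.2069
For power 0.9 need Φ(δ − z_{0.05}) = 0.9, so δ = z_{0.05} + z_{0.10} = 1.645 + 1.282 = 2.926.
(For δ > 0 the lower-tail rejection region contributes negligibly to power, so the one-term inversion is standard.)
δ = d·√(n/2) ⇒ n = 2(δ/d)² = 2 × (2.926 / 0.2069)² = 400.12.
Rounding up, n = 401 per group.

n = 401 per group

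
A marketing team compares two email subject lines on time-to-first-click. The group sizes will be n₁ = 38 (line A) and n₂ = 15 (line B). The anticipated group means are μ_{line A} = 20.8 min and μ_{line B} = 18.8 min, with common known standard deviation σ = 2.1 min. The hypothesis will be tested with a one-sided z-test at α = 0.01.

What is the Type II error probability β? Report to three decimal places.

Standardized effect: d = |μ_{line A} − μ_{line B}| / σ = |20.8 − 18.8| / 2.1 = 0.9524
Noncentrality parameter: δ = d / √(1/n₁ + 1/n₂) = 0.9524 / √(1/38 + 1/15) = 3.1233
One-sided α = 0.01 → critical value z_{0.01} = 2.326.
Power = Φ(δ − 2.326) = Φ(0.797) = 0.7873.
Type II error: β = 1 − power = 1 − 0.7873 = 0.2127.

β ≈ 0.213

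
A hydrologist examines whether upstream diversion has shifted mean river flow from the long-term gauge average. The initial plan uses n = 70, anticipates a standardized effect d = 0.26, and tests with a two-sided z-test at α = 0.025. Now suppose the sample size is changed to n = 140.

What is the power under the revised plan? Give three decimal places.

Power ≈ 0.798

With n = 140: δ = d·√n = 0.26 × √140 = 3.0764. Critical value z_{0.0125} = 2.241.
Revised power = Φ(δ − 2.241) + Φ(−δ − 2.241) = Φ(0.835) + Φ(-5.318) = 0.7981 + 0.0000 = 0.7981.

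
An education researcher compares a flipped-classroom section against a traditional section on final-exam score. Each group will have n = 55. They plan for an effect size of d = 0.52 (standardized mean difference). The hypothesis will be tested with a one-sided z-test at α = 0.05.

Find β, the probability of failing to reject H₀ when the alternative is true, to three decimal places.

Noncentrality parameter: δ = d·√(n/2) = 0.52 × √(55/2) = 2.7269
One-sided α = 0.05 → critical value z_{0.05} = 1.645.
Power = P(Z > 1.645 − δ) = Φ(1.082) = 0.8604.
Type II error: β = 1 − power = 1 − 0.8604 = 0.1396.

β ≈ 0.140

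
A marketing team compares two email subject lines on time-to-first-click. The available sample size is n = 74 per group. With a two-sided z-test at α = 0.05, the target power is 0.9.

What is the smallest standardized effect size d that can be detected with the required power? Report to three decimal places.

d ≈ 0.533

Need Φ(δ − 1.960) = 0.9, so δ = 1.960 + 1.282 = 3.242.
(The second rejection-region term Φ(−δ − z_{α/2}) is negligible and dropped.)
δ = d·√(n/2) ⇒ d = δ/√(n/2) = 3.242/√(74/2) = 0.5329.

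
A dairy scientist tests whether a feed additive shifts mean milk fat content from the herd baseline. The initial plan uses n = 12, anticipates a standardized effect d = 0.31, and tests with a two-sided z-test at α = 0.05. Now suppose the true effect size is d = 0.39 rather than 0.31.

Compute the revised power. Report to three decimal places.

Power ≈ 0.272

With d = 0.39: δ = d·√n = 0.39 × √12 = 1.3510. Critical value z_{0.025} = 1.960.
Revised power = Φ(δ − 1.960) + Φ(−δ − 1.960) = Φ(-0.609) + Φ(-3.311) = 0.2713 + 0.0005 = 0.2717.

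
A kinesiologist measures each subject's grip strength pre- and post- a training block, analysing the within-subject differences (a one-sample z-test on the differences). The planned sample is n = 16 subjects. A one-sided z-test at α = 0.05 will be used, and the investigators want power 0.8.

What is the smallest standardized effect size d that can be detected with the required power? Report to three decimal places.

Required noncentrality: δ = z_{0.05} + z_{0.20} = 1.645 + 0.842 = 2.486.
δ = d·√n ⇒ d = δ/√n = 2.486/√16 = 0.6216.

d ≈ 0.622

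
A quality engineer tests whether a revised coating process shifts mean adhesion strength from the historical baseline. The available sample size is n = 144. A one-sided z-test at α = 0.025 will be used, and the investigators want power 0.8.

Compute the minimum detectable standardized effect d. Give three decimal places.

Required noncentrality: δ = z_{0.025} + z_{0.20} = 1.960 + 0.842 = 2.802.
δ = d·√n ⇒ d = δ/√n = 2.802/√144 = 0.2335.

d ≈ 0.233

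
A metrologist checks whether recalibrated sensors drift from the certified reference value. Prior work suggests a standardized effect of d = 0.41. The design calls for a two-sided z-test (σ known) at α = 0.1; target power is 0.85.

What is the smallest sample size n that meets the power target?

n = 43

Set Φ(δ − 1.645) = 0.85; then δ − 1.645 = Φ⁻¹(0.85) = 1.036, giving δ = 2.681.
(For δ > 0 the lower-tail rejection region contributes negligibly to power, so the one-term inversion is standard.)
δ = d·√n ⇒ n = (δ/d)² = (2.681 / 0.41)² = 42.77.
Round up to the next whole unit.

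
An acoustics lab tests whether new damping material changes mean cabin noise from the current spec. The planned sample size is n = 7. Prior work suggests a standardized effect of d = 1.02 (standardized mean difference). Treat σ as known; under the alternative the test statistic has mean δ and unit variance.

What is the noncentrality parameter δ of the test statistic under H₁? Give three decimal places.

δ ≈ 2.699

δ = d·√n = 1.02 × √7 = 2.6987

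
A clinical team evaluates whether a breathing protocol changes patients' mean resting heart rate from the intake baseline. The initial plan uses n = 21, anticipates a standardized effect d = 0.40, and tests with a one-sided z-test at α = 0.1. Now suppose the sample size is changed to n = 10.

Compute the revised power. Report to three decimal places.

Power ≈ 0.493

With n = 10: δ = d·√n = 0.40 × √10 = 1.2649. Critical value z_{0.1} = 1.282.
Revised power = P(Z > 1.282 − δ) = Φ(-0.017) = 0.4934.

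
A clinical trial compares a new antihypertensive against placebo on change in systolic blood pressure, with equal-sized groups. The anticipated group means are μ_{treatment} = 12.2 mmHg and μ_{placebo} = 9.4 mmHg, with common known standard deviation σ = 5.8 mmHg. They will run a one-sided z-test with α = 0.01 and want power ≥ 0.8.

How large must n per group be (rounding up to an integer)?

n = 87 per group

Standardized effect: d = |μ_{treatment} − μ_{placebo}| / σ = |12.2 − 9.4| / 5.8 = 0.4828
Set Φ(δ − 2.326) = 0.8; then δ − 2.326 = Φ⁻¹(0.8) = 0.842, giving δ = 3.168.
δ = d·√(n/2) ⇒ n = 2(δ/d)² = 2 × (3.168 / 0.4828)² = 86.13.
Round up to the next whole unit.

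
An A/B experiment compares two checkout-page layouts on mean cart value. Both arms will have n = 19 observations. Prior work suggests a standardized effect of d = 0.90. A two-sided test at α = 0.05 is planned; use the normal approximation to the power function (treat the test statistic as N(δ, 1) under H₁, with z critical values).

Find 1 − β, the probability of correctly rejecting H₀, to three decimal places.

Noncentrality parameter: δ = d·√(n/2) = 0.90 × √(19/2) = 2.7740
Two-sided α = 0.05 → critical value z_{0.025} = 1.960.
Power = Φ(δ − 1.960) + Φ(−δ − 1.960) = Φ(0.814) + Φ(-4.734) = 0.7922 + 0.0000 = 0.7922.

Power ≈ 0.792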